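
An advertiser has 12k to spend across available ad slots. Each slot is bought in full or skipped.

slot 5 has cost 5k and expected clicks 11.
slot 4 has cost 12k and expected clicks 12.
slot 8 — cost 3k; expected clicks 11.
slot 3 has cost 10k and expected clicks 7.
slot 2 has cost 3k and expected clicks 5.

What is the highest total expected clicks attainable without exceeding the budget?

This is a 0-1 knapsack instance.
Take slot 5, slot 8, and slot 2: cost 5 + 3 + 3 = 11 ≤ 12, expected clicks 11 + 11 + 5 = 27.
No other feasible combination does better.

27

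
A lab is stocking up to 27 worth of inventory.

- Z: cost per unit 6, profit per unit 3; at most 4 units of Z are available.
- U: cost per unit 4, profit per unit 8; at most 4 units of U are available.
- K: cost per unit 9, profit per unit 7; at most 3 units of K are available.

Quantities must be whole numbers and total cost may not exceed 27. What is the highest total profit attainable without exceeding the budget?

39

This is a bounded integer knapsack.
4×U and 1×K: cost 25 ≤ 27, profit 4·8 + 1·7 = 39.
1×Z and 4×U: cost 22 ≤ 27, profit 1·3 + 4·8 = 35.
Best is 39.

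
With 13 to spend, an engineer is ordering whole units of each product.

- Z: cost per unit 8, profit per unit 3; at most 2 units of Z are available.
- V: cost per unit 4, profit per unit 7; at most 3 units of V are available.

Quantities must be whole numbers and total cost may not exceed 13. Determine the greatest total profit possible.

21

This is a bounded integer knapsack.
Take 3×V: cost 12 ≤ 13, profit 3·7 = 21.
V has the best ratio (7/4) and is taken to its limit of 3; remaining capacity is filled optimally with the others.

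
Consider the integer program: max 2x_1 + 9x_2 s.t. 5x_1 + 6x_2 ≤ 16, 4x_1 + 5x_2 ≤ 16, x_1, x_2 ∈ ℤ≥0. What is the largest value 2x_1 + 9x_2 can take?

18

The continuous relaxation peaks at (0, 2.67) with value 24.00; rounding to a feasible lattice point costs some objective.
(x_1,x_2)=(0,2): 5·0+6·2=12≤16, 4·0+5·2=10≤16, objective 18.
(x_1,x_2)=(1,1): 5·1+6·1=11≤16, 4·1+5·1=9≤16, objective 11.
(x_1,x_2)=(0,1): 5·0+6·1=6≤16, 4·0+5·1=5≤16, objective 9.
The best lattice point is (0,2), giving 18.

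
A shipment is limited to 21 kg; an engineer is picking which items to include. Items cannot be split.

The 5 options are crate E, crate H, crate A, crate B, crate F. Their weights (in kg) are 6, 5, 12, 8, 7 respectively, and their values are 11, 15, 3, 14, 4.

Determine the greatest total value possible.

This is an integer program with binary decision variables.
Take crate E, crate H, and crate B: weight 6 + 5 + 8 = 19 ≤ 21, value 11 + 15 + 14 = 40.
No other feasible combination does better.

40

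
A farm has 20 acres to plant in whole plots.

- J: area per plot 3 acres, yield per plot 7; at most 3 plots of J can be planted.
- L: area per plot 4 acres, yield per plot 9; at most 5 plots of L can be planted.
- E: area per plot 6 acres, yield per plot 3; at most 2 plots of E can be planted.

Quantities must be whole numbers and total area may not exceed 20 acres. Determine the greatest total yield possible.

1×J and 4×L: area 19 ≤ 20, yield 1·7 + 4·9 = 43.
5×L: area 20 ≤ 20, yield 5·9 = 45.
Best is 45.

45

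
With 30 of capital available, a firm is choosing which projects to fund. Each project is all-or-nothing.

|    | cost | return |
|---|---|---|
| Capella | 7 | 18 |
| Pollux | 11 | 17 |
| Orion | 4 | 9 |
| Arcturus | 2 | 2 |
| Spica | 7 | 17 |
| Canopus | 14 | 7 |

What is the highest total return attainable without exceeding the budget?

This is a 0-1 knapsack instance.
Capella + Pollux + Arcturus + Spica: cost 7 + 11 + 2 + 7 = 27 ≤ 30, return 18 + 17 + 2 + 17 = 54.
Capella + Pollux + Orion + Spica: cost 7 + 11 + 4 + 7 = 29 ≤ 30, return 18 + 17 + 9 + 17 = 61.
Best is Capella, Pollux, Orion, and Spica with total return 61.

61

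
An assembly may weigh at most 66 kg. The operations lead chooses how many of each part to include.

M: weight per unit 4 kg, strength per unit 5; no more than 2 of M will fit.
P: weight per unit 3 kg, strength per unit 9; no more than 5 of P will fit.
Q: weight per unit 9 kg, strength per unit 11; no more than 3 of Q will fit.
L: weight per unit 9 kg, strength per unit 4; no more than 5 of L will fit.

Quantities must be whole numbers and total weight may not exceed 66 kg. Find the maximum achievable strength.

Take 2×M, 5×P, 3×Q, and 1×L: weight 59 ≤ 66, strength 2·5 + 5·9 + 3·11 + 1·4 = 92.
P has the best ratio (9/3) and is taken to its limit of 5; remaining capacity is filled optimally with the others.

92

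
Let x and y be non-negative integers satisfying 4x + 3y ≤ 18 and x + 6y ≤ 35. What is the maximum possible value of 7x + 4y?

The continuous relaxation peaks at (4.5, 0) with value 31.50; rounding to a feasible lattice point costs some objective.
(x,y)=(3,2): 4·3+3·2=18≤18, 1·3+6·2=15≤35, objective 29.
(x,y)=(4,0): 4·4+3·0=16≤18, 1·4+6·0=4≤35, objective 28.
The best lattice point is (3,2), giving 29.

29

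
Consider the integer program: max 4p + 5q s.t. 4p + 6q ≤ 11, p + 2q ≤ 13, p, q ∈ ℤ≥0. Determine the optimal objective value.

(p,q)=(1,1): 4·1+6·1=10≤11, 1·1+2·1=3≤13, objective 9.
(p,q)=(2,0): 4·2+6·0=8≤11, 1·2+2·0=2≤13, objective 8.
(p,q)=(0,1): 4·0+6·1=6≤11, 1·0+2·1=2≤13, objective 5.
Maximum is 9 at (p,q)=(1,1).

9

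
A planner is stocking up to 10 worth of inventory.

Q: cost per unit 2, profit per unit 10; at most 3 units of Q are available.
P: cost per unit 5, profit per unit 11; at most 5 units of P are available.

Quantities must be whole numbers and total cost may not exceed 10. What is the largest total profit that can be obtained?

31

2×Q and 1×P: cost 9 ≤ 10, profit 2·10 + 1·11 = 31.
3×Q: cost 6 ≤ 10, profit 3·10 = 30.
Best is 31.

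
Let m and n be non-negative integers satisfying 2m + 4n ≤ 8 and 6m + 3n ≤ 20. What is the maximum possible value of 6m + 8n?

20

Relaxing integrality, the LP optimum is 22.22 at (m,n) = (3.11, 0.444), which is not an integer point.
(m,n)=(2,1) is feasible, giving 20.
(m,n)=(3,0) is feasible, giving 18.
(m,n)=(1,1) is feasible, giving 14.
The best lattice point is (2,1), giving 20.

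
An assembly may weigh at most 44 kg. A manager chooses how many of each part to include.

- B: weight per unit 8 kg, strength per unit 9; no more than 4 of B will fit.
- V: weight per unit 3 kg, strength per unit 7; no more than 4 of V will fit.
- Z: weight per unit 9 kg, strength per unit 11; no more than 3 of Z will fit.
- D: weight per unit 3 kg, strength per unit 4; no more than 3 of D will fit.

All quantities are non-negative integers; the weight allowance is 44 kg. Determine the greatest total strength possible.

V has the best ratio (7/3); taking only V gives at most 4×7 = 28 (stopped by the supply cap of 4).
Mixing does better — 1×B, 4×V, 2×Z, and 2×D: weight 44 ≤ 44, strength 1·9 + 4·7 + 2·11 + 2·4 = 67.

67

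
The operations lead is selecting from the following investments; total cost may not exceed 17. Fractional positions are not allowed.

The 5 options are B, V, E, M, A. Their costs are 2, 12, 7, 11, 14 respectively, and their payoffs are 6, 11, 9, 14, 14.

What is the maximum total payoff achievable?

20

Take B and M: cost 2 + 11 = 13 ≤ 17, payoff 6 + 14 = 20.
No feasible combination exceeds this.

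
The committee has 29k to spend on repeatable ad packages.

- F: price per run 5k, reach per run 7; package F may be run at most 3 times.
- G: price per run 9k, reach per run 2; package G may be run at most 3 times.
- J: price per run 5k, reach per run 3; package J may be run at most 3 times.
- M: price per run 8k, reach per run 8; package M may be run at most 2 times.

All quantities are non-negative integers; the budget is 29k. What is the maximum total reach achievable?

This is a bounded integer knapsack.
F has the best ratio (7/5); taking only F gives at most 3×7 = 21 (stopped by the supply cap of 3).
Mixing does better — 3×F, 1×J, and 1×M: price 28 ≤ 29, reach 3·7 + 1·3 + 1·8 = 32.

32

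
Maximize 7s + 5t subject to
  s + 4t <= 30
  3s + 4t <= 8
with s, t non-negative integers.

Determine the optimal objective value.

14

(s,t)=(2,0): 1·2+4·0=2≤30, 3·2+4·0=6≤8, objective 14.
(s,t)=(1,1): 1·1+4·1=5≤30, 3·1+4·1=7≤8, objective 12.
The best lattice point is (2,0), giving 14.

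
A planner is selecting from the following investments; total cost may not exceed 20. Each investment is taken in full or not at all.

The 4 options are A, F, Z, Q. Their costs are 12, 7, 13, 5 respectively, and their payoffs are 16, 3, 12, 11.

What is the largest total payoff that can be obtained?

This is a 0-1 knapsack instance.
A + Q: cost 12 + 5 = 17 ≤ 20, payoff 16 + 11 = 27.
Z + Q: cost 13 + 5 = 18 ≤ 20, payoff 12 + 11 = 23.
Best is A and Q with total payoff 27.

27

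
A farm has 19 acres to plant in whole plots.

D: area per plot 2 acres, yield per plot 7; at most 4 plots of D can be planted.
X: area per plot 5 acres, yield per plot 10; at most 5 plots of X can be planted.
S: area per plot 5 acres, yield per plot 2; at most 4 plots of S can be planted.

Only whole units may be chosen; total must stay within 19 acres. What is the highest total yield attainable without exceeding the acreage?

48

Take 4×D and 2×X: area 18 ≤ 19, yield 4·7 + 2·10 = 48.
D has the best ratio (7/2) and is taken to its limit of 4; remaining capacity is filled optimally with the others.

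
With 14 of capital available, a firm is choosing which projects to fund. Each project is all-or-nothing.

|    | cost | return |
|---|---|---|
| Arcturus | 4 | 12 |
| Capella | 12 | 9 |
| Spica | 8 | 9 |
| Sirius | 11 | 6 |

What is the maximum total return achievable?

Take Arcturus and Spica: cost 4 + 8 = 12 ≤ 14, return 12 + 9 = 21.
No other feasible combination does better.

21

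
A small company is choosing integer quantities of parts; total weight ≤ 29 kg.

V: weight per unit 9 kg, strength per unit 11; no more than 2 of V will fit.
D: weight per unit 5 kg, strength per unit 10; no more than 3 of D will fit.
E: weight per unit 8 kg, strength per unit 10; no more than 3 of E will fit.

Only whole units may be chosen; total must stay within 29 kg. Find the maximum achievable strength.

42

D has the best ratio (10/5); taking only D gives at most 3×10 = 30 (stopped by the supply cap of 3).
Mixing does better — 2×V and 2×D: weight 28 ≤ 29, strength 2·11 + 2·10 = 42.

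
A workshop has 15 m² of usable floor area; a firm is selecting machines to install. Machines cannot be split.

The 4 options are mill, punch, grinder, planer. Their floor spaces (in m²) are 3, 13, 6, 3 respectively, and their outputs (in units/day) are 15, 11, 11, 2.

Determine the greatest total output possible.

28

mill + grinder + planer: floor space 3 + 6 + 3 = 12 ≤ 15, output 15 + 11 + 2 = 28.
mill + planer: floor space 3 + 3 = 6 ≤ 15, output 15 + 2 = 17.
mill + grinder: floor space 3 + 6 = 9 ≤ 15, output 15 + 11 = 26.
Best is mill, grinder, and planer with total output 28.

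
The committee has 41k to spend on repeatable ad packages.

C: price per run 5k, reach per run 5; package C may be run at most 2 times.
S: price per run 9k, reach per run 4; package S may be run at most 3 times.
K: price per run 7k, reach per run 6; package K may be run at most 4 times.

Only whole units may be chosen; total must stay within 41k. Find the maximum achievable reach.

C has the best ratio (5/5); taking only C gives at most 2×5 = 10 (stopped by the supply cap of 2).
Mixing does better — 2×C and 4×K: price 38 ≤ 41, reach 2·5 + 4·6 = 34.

34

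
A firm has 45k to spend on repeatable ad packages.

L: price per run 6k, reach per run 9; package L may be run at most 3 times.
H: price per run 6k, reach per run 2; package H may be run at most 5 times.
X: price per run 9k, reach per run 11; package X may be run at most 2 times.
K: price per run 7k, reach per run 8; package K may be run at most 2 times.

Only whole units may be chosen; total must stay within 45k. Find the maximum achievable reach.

L has the best ratio (9/6); taking only L gives at most 3×9 = 27 (stopped by the supply cap of 3).
Mixing does better — 3×L, 2×X, and 1×K: price 43 ≤ 45, reach 3·9 + 2·11 + 1·8 = 57.

57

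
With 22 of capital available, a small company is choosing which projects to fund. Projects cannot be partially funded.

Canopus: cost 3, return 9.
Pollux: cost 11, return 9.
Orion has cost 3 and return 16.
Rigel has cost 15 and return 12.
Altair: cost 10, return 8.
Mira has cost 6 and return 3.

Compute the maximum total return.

37

Treat it as a binary knapsack problem.
Take Canopus, Orion, and Rigel: cost 3 + 3 + 15 = 21 ≤ 22, return 9 + 16 + 12 = 37.
No other feasible combination does better.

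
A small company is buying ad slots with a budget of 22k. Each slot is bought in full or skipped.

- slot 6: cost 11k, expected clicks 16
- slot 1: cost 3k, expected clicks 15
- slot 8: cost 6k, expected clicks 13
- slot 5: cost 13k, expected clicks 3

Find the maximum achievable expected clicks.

Take slot 6, slot 1, and slot 8: cost 11 + 3 + 6 = 20 ≤ 22, expected clicks 16 + 15 + 13 = 44.
No other feasible combination does better.

44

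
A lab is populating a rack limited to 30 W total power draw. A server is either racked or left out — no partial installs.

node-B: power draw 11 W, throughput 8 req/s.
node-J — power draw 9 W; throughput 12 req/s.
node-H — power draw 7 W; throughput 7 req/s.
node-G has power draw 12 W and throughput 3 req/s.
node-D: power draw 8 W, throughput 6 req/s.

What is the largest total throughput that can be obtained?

27

node-B + node-J + node-D: power draw 11 + 9 + 8 = 28 ≤ 30, throughput 8 + 12 + 6 = 26.
node-J + node-H + node-D: power draw 9 + 7 + 8 = 24 ≤ 30, throughput 12 + 7 + 6 = 25.
node-B + node-J + node-H: power draw 11 + 9 + 7 = 27 ≤ 30, throughput 8 + 12 + 7 = 27.
Best is node-B, node-J, and node-H with total throughput 27.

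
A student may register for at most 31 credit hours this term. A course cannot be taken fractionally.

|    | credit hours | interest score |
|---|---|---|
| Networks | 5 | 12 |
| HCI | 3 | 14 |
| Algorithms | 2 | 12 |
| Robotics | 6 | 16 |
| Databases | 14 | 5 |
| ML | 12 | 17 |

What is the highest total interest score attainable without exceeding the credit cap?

Networks + HCI + Algorithms + Robotics + ML: credit hours 5 + 3 + 2 + 6 + 12 = 28 ≤ 31, interest score 12 + 14 + 12 + 16 + 17 = 71.
Networks + HCI + Robotics + ML: credit hours 5 + 3 + 6 + 12 = 26 ≤ 31, interest score 12 + 14 + 16 + 17 = 59.
HCI + Algorithms + Robotics + ML: credit hours 3 + 2 + 6 + 12 = 23 ≤ 31, interest score 14 + 12 + 16 + 17 = 59.
Best is Networks, HCI, Algorithms, Robotics, and ML with total interest score 71.

71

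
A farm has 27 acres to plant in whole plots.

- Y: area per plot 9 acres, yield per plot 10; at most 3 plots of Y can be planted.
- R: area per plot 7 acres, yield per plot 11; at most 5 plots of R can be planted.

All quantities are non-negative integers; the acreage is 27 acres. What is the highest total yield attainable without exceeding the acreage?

3×R: area 21 ≤ 27, yield 3·11 = 33.
1×Y and 2×R: area 23 ≤ 27, yield 1·10 + 2·11 = 32.
Best is 33.

33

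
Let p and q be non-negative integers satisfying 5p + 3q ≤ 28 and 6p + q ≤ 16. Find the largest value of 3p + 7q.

63

Relaxing integrality, the LP optimum is 65.33 at (p,q) = (0, 9.33), which is not an integer point.
(p,q)=(0,9): 5·0+3·9=27≤28, 6·0+1·9=9≤16, objective 63.
(p,q)=(0,8): 5·0+3·8=24≤28, 6·0+1·8=8≤16, objective 56.
The best lattice point is (0,9), giving 63.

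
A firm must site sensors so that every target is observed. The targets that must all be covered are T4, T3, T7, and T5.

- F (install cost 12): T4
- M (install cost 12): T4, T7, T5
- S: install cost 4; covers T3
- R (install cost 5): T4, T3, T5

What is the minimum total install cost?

The greedy cost-per-new-target heuristic would pick R and M for 17, but a cheaper cover exists.
Choose M and S: together they cover T4, T3, T7, T5 — every target.
Total install cost: 12 + 4 = 16.
No cover costs less than 16.

16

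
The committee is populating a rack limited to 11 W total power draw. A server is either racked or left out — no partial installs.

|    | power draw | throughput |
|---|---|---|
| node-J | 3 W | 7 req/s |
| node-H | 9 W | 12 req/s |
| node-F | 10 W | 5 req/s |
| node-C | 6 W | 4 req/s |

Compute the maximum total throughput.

12

node-J + node-C: power draw 3 + 6 = 9 ≤ 11, throughput 7 + 4 = 11.
node-J: power draw 3 ≤ 11, throughput 7.
node-H: power draw 9 ≤ 11, throughput 12.
Best is node-H with total throughput 12.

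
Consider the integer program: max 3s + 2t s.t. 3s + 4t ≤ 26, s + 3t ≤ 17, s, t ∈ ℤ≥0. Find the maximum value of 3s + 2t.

The continuous relaxation peaks at (8.67, 0) with value 26.00; rounding to a feasible lattice point costs some objective.
(s,t)=(8,0): 3·8+4·0=24≤26, 1·8+3·0=8≤17, objective 24.
(s,t)=(7,1): 3·7+4·1=25≤26, 1·7+3·1=10≤17, objective 23.
(s,t)=(7,0): 3·7+4·0=21≤26, 1·7+3·0=7≤17, objective 21.
Maximum is 24 at (s,t)=(8,0).

24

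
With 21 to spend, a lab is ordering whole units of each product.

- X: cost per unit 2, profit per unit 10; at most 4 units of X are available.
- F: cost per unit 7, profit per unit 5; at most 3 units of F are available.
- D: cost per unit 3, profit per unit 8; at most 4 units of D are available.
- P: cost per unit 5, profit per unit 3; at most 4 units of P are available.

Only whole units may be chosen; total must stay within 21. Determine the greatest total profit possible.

72

4×X and 3×D: cost 17 ≤ 21, profit 4·10 + 3·8 = 64.
4×X and 4×D: cost 20 ≤ 21, profit 4·10 + 4·8 = 72.
Best is 72.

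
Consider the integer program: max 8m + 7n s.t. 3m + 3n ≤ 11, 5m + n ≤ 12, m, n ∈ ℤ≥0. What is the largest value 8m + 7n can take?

23

Relaxing integrality, the LP optimum is 27.75 at (m,n) = (2.08, 1.58), which is not an integer point.
(m,n)=(2,1): 3·2+3·1=9≤11, 5·2+1·1=11≤12, objective 23.
(m,n)=(1,2): 3·1+3·2=9≤11, 5·1+1·2=7≤12, objective 22.
(m,n)=(2,0): 3·2+3·0=6≤11, 5·2+1·0=10≤12, objective 16.
The best lattice point is (2,1), giving 23.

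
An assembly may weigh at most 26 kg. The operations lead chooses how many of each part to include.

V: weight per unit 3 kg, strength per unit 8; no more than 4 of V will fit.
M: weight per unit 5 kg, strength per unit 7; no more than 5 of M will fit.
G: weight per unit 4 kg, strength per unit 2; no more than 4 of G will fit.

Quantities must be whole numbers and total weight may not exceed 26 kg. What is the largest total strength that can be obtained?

48

4×V, 2×M, and 1×G: weight 26 ≤ 26, strength 4·8 + 2·7 + 1·2 = 48.
4×V and 2×M: weight 22 ≤ 26, strength 4·8 + 2·7 = 46.
Best is 48.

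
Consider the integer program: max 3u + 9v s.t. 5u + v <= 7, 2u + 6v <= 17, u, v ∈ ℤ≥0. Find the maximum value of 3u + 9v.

21

The continuous relaxation peaks at (0, 2.83) with value 25.50; rounding to a feasible lattice point costs some objective.
(u,v)=(1,2): 5·1+1·2=7≤7, 2·1+6·2=14≤17, objective 21.
(u,v)=(0,2): 5·0+1·2=2≤7, 2·0+6·2=12≤17, objective 18.
(u,v)=(1,1): 5·1+1·1=6≤7, 2·1+6·1=8≤17, objective 12.
(u,v)=(0,1): 5·0+1·1=1≤7, 2·0+6·1=6≤17, objective 9.
The best lattice point is (1,2), giving 21.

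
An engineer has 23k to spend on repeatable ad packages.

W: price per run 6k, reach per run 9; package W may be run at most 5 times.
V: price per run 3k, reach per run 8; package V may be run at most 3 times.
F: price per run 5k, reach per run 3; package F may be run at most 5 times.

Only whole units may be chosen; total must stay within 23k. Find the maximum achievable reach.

V has the best ratio (8/3); taking only V gives at most 3×8 = 24 (stopped by the supply cap of 3).
Mixing does better — 2×W and 3×V: price 21 ≤ 23, reach 2·9 + 3·8 = 42.

42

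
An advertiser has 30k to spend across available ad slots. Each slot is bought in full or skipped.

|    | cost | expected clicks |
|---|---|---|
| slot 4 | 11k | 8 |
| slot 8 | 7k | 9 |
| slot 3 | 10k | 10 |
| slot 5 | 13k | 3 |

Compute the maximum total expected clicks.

27

This is a 0-1 knapsack instance.
slot 8 + slot 3: cost 7 + 10 = 17 ≤ 30, expected clicks 9 + 10 = 19.
slot 8 + slot 3 + slot 5: cost 7 + 10 + 13 = 30 ≤ 30, expected clicks 9 + 10 + 3 = 22.
slot 4 + slot 8 + slot 3: cost 11 + 7 + 10 = 28 ≤ 30, expected clicks 8 + 9 + 10 = 27.
Best is slot 4, slot 8, and slot 3 with total expected clicks 27.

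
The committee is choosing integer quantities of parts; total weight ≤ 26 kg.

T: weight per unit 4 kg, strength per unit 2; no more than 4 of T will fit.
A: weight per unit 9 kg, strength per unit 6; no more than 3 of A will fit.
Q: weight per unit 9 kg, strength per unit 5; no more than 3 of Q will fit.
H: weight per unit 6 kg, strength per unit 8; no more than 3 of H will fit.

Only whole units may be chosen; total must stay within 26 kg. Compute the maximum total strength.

28

2×T and 3×H: weight 26 ≤ 26, strength 2·2 + 3·8 = 28.
1×T and 3×H: weight 22 ≤ 26, strength 1·2 + 3·8 = 26.
Best is 28.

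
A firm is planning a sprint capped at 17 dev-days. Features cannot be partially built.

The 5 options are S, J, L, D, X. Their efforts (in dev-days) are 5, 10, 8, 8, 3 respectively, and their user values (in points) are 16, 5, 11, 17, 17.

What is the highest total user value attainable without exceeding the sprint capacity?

50

Allowing fractional choices, the relaxed optimum would be about 51.4, but features are indivisible.
S + D + X: effort 5 + 8 + 3 = 16 ≤ 17, user value 16 + 17 + 17 = 50.
D + X: effort 8 + 3 = 11 ≤ 17, user value 17 + 17 = 34.
S + L + X: effort 5 + 8 + 3 = 16 ≤ 17, user value 16 + 11 + 17 = 44.
Best is S, D, and X with total user value 50.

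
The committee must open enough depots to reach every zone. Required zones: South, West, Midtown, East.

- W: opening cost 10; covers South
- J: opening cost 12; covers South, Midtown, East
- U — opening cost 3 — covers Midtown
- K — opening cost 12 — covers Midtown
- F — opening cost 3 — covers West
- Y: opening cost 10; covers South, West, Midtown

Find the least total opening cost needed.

15

The greedy cost-per-new-zone heuristic would pick U, F, and J for 18, but a cheaper cover exists.
Choose J and F: together they cover South, West, Midtown, East — every zone.
Total opening cost: 12 + 3 = 15.
No cover costs less than 15.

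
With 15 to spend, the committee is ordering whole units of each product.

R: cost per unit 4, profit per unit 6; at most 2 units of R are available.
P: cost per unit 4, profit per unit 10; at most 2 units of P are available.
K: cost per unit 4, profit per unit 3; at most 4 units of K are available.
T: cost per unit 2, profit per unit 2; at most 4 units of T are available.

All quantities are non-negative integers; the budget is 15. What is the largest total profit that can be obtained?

2×P and 3×T: cost 14 ≤ 15, profit 2·10 + 3·2 = 26.
1×R, 2×P, and 1×T: cost 14 ≤ 15, profit 1·6 + 2·10 + 1·2 = 28.
Best is 28.

28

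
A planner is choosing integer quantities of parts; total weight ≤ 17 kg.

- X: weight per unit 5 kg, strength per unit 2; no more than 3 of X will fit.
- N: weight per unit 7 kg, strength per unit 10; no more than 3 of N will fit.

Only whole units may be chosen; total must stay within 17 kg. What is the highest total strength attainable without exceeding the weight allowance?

This is a bounded integer knapsack.
2×X and 1×N: weight 17 ≤ 17, strength 2·2 + 1·10 = 14.
2×N: weight 14 ≤ 17, strength 2·10 = 20.
Best is 20.

20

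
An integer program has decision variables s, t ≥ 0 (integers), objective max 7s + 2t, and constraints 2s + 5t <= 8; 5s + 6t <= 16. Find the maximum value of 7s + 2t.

The continuous relaxation peaks at (3.2, 0) with value 22.40; rounding to a feasible lattice point costs some objective.
(s,t)=(3,0): 2·3+5·0=6≤8, 5·3+6·0=15≤16, objective 21.
(s,t)=(2,0): 2·2+5·0=4≤8, 5·2+6·0=10≤16, objective 14.
The best lattice point is (3,0), giving 21.

21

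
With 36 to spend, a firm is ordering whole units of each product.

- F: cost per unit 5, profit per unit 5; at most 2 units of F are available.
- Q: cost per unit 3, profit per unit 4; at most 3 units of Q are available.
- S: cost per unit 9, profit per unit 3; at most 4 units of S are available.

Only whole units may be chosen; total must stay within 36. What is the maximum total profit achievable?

Q has the best ratio (4/3); taking only Q gives at most 3×4 = 12 (stopped by the supply cap of 3).
Mixing does better — 2×F, 3×Q, and 1×S: cost 28 ≤ 36, profit 2·5 + 3·4 + 1·3 = 25.

25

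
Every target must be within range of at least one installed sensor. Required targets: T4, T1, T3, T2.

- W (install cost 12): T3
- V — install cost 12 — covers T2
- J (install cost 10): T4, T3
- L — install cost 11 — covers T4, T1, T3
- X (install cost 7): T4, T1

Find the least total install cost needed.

23

The greedy cost-per-new-target heuristic would pick X, J, and V for 29, but a cheaper cover exists.
Choose V and L: together they cover T4, T1, T3, T2 — every target.
Total install cost: 12 + 11 = 23.
No cover costs less than 23.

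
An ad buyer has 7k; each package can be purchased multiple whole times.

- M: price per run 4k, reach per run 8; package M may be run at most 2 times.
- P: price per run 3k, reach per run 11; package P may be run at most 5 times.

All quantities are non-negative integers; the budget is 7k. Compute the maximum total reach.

Take 2×P: price 6 ≤ 7, reach 2·11 = 22.
No other integer combination yields more.

22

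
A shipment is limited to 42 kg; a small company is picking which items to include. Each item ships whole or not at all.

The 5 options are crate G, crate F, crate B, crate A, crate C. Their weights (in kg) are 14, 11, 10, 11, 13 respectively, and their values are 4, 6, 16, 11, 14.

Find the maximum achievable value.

41

Allowing fractional choices, the relaxed optimum would be about 45.4, but items are indivisible.
crate F + crate B + crate C: weight 11 + 10 + 13 = 34 ≤ 42, value 6 + 16 + 14 = 36.
crate B + crate A + crate C: weight 10 + 11 + 13 = 34 ≤ 42, value 16 + 11 + 14 = 41.
crate G + crate B + crate C: weight 14 + 10 + 13 = 37 ≤ 42, value 4 + 16 + 14 = 34.
Best is crate B, crate A, and crate C with total value 41.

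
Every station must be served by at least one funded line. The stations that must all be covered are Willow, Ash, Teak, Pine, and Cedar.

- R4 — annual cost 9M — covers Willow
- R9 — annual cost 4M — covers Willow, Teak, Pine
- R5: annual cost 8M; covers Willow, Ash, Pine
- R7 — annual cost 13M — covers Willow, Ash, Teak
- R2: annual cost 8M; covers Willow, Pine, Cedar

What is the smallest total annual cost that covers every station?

Choose R9, R5, and R2: together they cover Willow, Ash, Teak, Pine, Cedar — every station.
Total annual cost: 4 + 8 + 8 = 20.
No cover costs less than 20.

20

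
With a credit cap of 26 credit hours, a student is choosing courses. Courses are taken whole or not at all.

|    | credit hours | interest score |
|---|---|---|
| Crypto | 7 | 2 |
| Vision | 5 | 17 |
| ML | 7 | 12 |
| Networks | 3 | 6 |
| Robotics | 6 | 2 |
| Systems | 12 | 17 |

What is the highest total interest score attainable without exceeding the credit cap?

Allowing fractional choices, the relaxed optimum would be about 50.6, but courses are indivisible.
Vision + Networks + Robotics + Systems: credit hours 5 + 3 + 6 + 12 = 26 ≤ 26, interest score 17 + 6 + 2 + 17 = 42.
Vision + Networks + Systems: credit hours 5 + 3 + 12 = 20 ≤ 26, interest score 17 + 6 + 17 = 40.
Vision + ML + Systems: credit hours 5 + 7 + 12 = 24 ≤ 26, interest score 17 + 12 + 17 = 46.
Best is Vision, ML, and Systems with total interest score 46.

46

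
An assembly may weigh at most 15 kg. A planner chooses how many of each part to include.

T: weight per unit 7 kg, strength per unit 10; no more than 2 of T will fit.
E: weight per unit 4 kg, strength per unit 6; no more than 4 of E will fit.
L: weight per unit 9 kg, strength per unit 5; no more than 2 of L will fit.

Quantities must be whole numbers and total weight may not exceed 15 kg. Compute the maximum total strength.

E has the best ratio (6/4); taking only E gives at most 3×6 = 18 (stopped by the weight limit).
Mixing does better — 1×T and 2×E: weight 15 ≤ 15, strength 1·10 + 2·6 = 22.

22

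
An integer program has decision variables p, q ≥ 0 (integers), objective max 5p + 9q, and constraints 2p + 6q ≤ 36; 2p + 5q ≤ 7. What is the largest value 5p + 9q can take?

Relaxing integrality, the LP optimum is 17.50 at (p,q) = (3.5, 0), which is not an integer point.
(p,q)=(3,0): 2·3+6·0=6≤36, 2·3+5·0=6≤7, objective 15.
(p,q)=(2,0): 2·2+6·0=4≤36, 2·2+5·0=4≤7, objective 10.
Maximum is 15 at (p,q)=(3,0).

15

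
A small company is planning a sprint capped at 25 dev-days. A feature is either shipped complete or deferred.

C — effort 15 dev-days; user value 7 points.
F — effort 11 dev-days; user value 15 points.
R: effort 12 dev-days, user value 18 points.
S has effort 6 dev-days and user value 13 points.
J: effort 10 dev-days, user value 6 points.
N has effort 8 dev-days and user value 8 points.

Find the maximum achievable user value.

36

Allowing fractional choices, the relaxed optimum would be about 40.5, but features are indivisible.
F + S + N: effort 11 + 6 + 8 = 25 ≤ 25, user value 15 + 13 + 8 = 36.
F + R: effort 11 + 12 = 23 ≤ 25, user value 15 + 18 = 33.
Best is F, S, and N with total user value 36.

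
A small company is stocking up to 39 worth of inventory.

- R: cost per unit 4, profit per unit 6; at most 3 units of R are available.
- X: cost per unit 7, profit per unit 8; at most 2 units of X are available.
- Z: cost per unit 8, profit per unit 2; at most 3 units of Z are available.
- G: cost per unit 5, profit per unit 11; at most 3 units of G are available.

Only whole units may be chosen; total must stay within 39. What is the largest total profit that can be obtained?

This is a bounded integer knapsack.
G has the best ratio (11/5); taking only G gives at most 3×11 = 33 (stopped by the supply cap of 3).
Mixing does better — 2×R, 2×X, and 3×G: cost 37 ≤ 39, profit 2·6 + 2·8 + 3·11 = 61.

61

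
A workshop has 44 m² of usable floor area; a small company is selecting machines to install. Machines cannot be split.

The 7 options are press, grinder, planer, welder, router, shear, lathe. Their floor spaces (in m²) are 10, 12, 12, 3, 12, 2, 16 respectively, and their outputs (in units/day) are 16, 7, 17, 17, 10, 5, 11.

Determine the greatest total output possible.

66

Take press, planer, welder, shear, and lathe: floor space 10 + 12 + 3 + 2 + 16 = 43 ≤ 44, output 16 + 17 + 17 + 5 + 11 = 66.
No other feasible combination does better.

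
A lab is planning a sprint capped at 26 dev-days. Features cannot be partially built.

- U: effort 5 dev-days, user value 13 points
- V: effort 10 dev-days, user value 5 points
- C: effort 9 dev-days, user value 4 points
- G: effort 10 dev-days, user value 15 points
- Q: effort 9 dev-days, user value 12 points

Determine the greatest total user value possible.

40

U + G + Q: effort 5 + 10 + 9 = 24 ≤ 26, user value 13 + 15 + 12 = 40.
U + V + G: effort 5 + 10 + 10 = 25 ≤ 26, user value 13 + 5 + 15 = 33.
U + C + G: effort 5 + 9 + 10 = 24 ≤ 26, user value 13 + 4 + 15 = 32.
Best is U, G, and Q with total user value 40.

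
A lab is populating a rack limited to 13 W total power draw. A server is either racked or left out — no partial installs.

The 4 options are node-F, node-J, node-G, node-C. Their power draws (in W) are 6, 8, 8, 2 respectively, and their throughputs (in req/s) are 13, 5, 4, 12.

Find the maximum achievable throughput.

Treat it as a binary knapsack problem.
Allowing fractional choices, the relaxed optimum would be about 28.1, but servers are indivisible.
node-J + node-C: power draw 8 + 2 = 10 ≤ 13, throughput 5 + 12 = 17.
node-F + node-C: power draw 6 + 2 = 8 ≤ 13, throughput 13 + 12 = 25.
Best is node-F and node-C with total throughput 25.

25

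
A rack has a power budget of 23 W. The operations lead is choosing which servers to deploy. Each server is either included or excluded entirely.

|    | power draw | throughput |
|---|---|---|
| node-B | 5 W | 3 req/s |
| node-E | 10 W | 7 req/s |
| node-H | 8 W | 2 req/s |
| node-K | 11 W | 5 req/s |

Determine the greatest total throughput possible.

node-E + node-K: power draw 10 + 11 = 21 ≤ 23, throughput 7 + 5 = 12.
node-B + node-E + node-H: power draw 5 + 10 + 8 = 23 ≤ 23, throughput 3 + 7 + 2 = 12.
The maximum throughput is 12; one optimal choice is node-E and node-K.

12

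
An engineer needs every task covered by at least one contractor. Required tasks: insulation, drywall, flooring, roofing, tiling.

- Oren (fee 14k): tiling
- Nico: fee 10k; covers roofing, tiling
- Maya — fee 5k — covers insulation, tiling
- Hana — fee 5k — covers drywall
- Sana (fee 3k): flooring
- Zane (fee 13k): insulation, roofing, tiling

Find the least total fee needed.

21

The greedy cost-per-new-task heuristic would pick Maya, Sana, Hana, and Nico for 23, but a cheaper cover exists.
Choose Hana, Sana, and Zane: together they cover insulation, drywall, flooring, roofing, tiling — every task.
Total fee: 5 + 3 + 13 = 21.
No cover costs less than 21.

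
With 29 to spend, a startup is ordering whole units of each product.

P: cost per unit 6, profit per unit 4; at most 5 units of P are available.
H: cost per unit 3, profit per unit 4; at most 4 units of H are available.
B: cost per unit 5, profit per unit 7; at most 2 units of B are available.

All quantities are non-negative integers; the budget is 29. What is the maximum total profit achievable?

34

1×P, 4×H, and 2×B: cost 28 ≤ 29, profit 1·4 + 4·4 + 2·7 = 34.
2×P, 4×H, and 1×B: cost 29 ≤ 29, profit 2·4 + 4·4 + 1·7 = 31.
Best is 34.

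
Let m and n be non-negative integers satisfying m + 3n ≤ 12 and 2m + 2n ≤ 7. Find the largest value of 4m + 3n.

The continuous relaxation peaks at (3.5, 0) with value 14.00; rounding to a feasible lattice point costs some objective.
(m,n)=(3,0): 1·3+3·0=3≤12, 2·3+2·0=6≤7, objective 12.
(m,n)=(2,1): 1·2+3·1=5≤12, 2·2+2·1=6≤7, objective 11.
(m,n)=(2,0): 1·2+3·0=2≤12, 2·2+2·0=4≤7, objective 8.
No feasible integer point exceeds 12.

12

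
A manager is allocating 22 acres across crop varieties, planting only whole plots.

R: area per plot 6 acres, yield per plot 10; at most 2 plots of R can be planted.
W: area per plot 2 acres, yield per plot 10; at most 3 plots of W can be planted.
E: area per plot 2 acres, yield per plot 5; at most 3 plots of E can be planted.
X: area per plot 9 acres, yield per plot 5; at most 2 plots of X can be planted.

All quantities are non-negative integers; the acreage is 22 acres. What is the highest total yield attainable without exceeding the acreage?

1×R, 3×W, and 3×E: area 18 ≤ 22, yield 1·10 + 3·10 + 3·5 = 55.
2×R, 3×W, and 2×E: area 22 ≤ 22, yield 2·10 + 3·10 + 2·5 = 60.
Best is 60.

60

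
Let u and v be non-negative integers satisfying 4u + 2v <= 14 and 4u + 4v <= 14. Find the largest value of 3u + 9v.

Relaxing integrality, the LP optimum is 31.50 at (u,v) = (0, 3.5), which is not an integer point.
(u,v)=(0,3): 4·0+2·3=6≤14, 4·0+4·3=12≤14, objective 27.
(u,v)=(1,2): 4·1+2·2=8≤14, 4·1+4·2=12≤14, objective 21.
(u,v)=(0,2): 4·0+2·2=4≤14, 4·0+4·2=8≤14, objective 18.
Maximum is 27 at (u,v)=(0,3).

27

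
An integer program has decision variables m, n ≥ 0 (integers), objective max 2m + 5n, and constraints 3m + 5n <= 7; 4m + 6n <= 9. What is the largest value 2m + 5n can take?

5

(m,n)=(0,1) is feasible, giving 5.
(m,n)=(1,0) is feasible, giving 2.
(m,n)=(0,0) is feasible, giving 0.
No feasible integer point exceeds 5.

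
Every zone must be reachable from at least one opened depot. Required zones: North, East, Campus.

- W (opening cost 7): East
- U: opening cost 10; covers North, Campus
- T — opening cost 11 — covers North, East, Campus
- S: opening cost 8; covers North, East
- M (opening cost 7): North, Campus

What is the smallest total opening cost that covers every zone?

The greedy cost-per-new-zone heuristic would pick M and W for 14, but a cheaper cover exists.
T alone covers North, East, Campus — every zone.
Total opening cost: 11.
No cover costs less than 11.

11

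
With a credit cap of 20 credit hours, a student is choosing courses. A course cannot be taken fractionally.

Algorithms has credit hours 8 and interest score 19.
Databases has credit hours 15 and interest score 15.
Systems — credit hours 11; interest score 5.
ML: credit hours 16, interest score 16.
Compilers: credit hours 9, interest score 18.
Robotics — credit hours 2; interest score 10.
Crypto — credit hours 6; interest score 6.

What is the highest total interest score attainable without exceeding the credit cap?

47

Allowing fractional choices, the relaxed optimum would be about 48.0, but courses are indivisible.
Algorithms + Compilers: credit hours 8 + 9 = 17 ≤ 20, interest score 19 + 18 = 37.
Algorithms + Robotics + Crypto: credit hours 8 + 2 + 6 = 16 ≤ 20, interest score 19 + 10 + 6 = 35.
Algorithms + Compilers + Robotics: credit hours 8 + 9 + 2 = 19 ≤ 20, interest score 19 + 18 + 10 = 47.
Best is Algorithms, Compilers, and Robotics with total interest score 47.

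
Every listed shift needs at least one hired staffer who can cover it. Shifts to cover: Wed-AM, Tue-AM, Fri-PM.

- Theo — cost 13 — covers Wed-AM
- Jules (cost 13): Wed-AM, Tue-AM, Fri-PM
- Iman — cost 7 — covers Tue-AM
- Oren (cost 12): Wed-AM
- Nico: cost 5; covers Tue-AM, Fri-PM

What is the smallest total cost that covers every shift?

This is an integer covering problem.
The greedy cost-per-new-shift heuristic would pick Nico and Oren for 17, but a cheaper cover exists.
Jules alone covers Wed-AM, Tue-AM, Fri-PM — every shift.
Total cost: 13.
No cover costs less than 13.

13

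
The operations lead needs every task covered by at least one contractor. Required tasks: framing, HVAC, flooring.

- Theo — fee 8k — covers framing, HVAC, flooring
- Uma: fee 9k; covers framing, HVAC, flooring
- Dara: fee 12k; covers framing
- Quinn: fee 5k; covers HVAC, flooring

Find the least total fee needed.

The greedy cost-per-new-task heuristic would pick Quinn and Theo for 13, but a cheaper cover exists.
Theo alone covers framing, HVAC, flooring — every task.
Total fee: 8.
No cover costs less than 8.

8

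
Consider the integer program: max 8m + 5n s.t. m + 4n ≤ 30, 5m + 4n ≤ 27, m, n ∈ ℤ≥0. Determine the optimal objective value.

(m,n)=(5,0): 1·5+4·0=5≤30, 5·5+4·0=25≤27, objective 40.
(m,n)=(4,1): 1·4+4·1=8≤30, 5·4+4·1=24≤27, objective 37.
(m,n)=(4,0): 1·4+4·0=4≤30, 5·4+4·0=20≤27, objective 32.
Maximum is 40 at (m,n)=(5,0).

40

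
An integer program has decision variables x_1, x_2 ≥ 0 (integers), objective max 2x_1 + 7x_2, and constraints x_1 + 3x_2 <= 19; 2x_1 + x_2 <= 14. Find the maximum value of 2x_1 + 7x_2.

The continuous relaxation peaks at (0, 6.33) with value 44.33; rounding to a feasible lattice point costs some objective.
(x_1,x_2)=(1,6) is feasible, giving 44.
(x_1,x_2)=(0,6) is feasible, giving 42.
(x_1,x_2)=(2,5) is feasible, giving 39.
(x_1,x_2)=(1,5) is feasible, giving 37.
The best lattice point is (1,6), giving 44.

44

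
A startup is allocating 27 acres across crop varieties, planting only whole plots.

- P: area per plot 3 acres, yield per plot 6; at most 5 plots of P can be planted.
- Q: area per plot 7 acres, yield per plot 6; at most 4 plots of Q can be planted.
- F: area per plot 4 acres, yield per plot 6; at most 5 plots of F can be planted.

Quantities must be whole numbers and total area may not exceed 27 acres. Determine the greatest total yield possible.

48

Take 5×P and 3×F: area 27 ≤ 27, yield 5·6 + 3·6 = 48.
P has the best ratio (6/3) and is taken to its limit of 5; remaining capacity is filled optimally with the others.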